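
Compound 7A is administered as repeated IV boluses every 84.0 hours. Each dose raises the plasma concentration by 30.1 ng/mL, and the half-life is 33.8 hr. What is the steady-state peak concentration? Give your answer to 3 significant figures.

36.6 ng/mL

k = ln 2 / 33.8 = 0.02051 hr⁻¹
Fraction remaining after one interval: e^(−kτ) = e^(−0.02051 × 84.0) = 0.1786
R = 1 / (1 − 0.1786) = 1.217
Css,max = 30.1 × 1.217 ≈ 36.6 ng/mL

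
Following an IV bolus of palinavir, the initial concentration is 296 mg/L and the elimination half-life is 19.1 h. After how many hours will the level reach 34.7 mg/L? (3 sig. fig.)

k = ln 2 / 19.1 = 0.03629 h⁻¹
C(t) = C₀ e^(−kt)  ⇒  t = ln(C₀/C) / k
t = ln(296/34.7) / 0.03629 = 2.144 / 0.03629 ≈ 59.1 hours

59.1 hours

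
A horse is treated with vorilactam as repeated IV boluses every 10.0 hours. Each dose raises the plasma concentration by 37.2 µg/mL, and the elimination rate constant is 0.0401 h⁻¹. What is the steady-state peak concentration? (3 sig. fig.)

Fraction remaining after one interval: e^(−kτ) = e^(−0.04010 × 10.0) = 0.6697
R = 1 / (1 − 0.6697) = 3.027
Css,max = 37.2 × 3.027 ≈ 113 µg/mL

113 µg/mL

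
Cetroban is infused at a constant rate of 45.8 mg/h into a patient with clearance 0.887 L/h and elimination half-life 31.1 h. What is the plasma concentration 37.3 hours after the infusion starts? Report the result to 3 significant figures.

29.1 µg/mL

Css = rate / CL = 45.8 / 0.887 = 51.63 µg/mL
k = ln 2 / 31.1 = 0.02229 h⁻¹
C(t) = Css (1 − e^(−kt)) = 51.63 × (1 − e^(−0.8313)) = 51.63 × 0.5645 ≈ 29.1 µg/mL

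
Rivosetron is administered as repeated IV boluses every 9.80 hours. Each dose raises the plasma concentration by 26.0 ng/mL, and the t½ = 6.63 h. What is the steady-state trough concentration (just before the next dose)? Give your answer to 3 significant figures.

k = ln 2 / 6.63 = 0.1045 h⁻¹
Fraction remaining after one interval: e^(−kτ) = e^(−0.1045 × 9.80) = 0.3590
R = 1 / (1 − 0.3590) = 1.560
Css,max = 26.0 × 1.560 = 40.56 ng/mL
Css,min = Css,max × e^(−kτ) = 40.56 × 0.3590 ≈ 14.6 ng/mL

14.6 ng/mL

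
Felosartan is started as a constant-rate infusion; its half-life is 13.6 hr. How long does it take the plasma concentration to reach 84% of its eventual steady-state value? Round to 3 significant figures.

36.0 hours

k = ln 2 / 13.6 = 0.05097 hr⁻¹
f = 1 − e^(−kt)  ⇒  t = −ln(1 − f) / k
t = −ln(1 − 0.84) / 0.05097 = 1.833 / 0.05097 ≈ 36.0 hours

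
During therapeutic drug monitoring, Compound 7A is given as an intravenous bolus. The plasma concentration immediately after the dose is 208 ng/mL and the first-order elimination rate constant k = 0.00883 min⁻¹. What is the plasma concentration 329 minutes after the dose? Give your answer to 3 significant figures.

C(t) = C₀ e^(−kt) = 208 × e^(−0.008830 × 329) = 208 × e^(−2.905) = 208 × 0.05474 ≈ 11.4 ng/mL

11.4 ng/mL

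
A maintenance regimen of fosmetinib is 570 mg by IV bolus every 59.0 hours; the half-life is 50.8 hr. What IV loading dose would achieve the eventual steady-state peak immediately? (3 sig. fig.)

1030 mg

k = ln 2 / 50.8 = 0.01364 hr⁻¹
Accumulation ratio R = 1 / (1 − e^(−kτ)) = 1 / (1 − e^(−0.01364×59.0)) = 1 / (1 − 0.4471) = 1.809
Loading dose = maintenance dose × R = 570 × 1.809 ≈ 1030 mg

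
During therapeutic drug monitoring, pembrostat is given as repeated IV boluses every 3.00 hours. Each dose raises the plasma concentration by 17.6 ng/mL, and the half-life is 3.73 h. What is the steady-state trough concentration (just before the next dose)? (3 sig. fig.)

k = ln 2 / 3.73 = 0.1858 h⁻¹
Fraction remaining after one interval: e^(−kτ) = e^(−0.1858 × 3.00) = 0.5726
R = 1 / (1 − 0.5726) = 2.340
Css,max = 17.6 × 2.340 = 41.18 ng/mL
Css,min = Css,max × e^(−kτ) = 41.18 × 0.5726 ≈ 23.6 ng/mL

23.6 ng/mL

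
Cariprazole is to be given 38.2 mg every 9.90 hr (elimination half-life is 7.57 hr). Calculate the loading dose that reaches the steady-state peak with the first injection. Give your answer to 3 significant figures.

64.1 mg

k = ln 2 / 7.57 = 0.09157 hr⁻¹
Accumulation ratio R = 1 / (1 − e^(−kτ)) = 1 / (1 − e^(−0.09157×9.90)) = 1 / (1 − 0.4039) = 1.678
Loading dose = maintenance dose × R = 38.2 × 1.678 ≈ 64.1 mg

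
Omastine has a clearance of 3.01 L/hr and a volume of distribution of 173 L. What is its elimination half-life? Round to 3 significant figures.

39.8 hours

k = CL / V = 3.01 / 173 = 0.01740 hr⁻¹
t½ = ln 2 / k = ln 2 / 0.01740 ≈ 39.8 hours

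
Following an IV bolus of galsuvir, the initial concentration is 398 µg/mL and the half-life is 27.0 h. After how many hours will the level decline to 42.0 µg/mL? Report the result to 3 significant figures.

k = ln 2 / 27.0 = 0.02567 h⁻¹
C(t) = C₀ e^(−kt)  ⇒  t = ln(C₀/C) / k
t = ln(398/42.0) / 0.02567 = 2.249 / 0.02567 ≈ 87.6 hours

87.6 hours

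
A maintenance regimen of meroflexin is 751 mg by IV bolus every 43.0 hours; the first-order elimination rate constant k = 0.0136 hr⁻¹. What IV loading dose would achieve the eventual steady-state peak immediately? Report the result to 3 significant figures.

1700 mg

Accumulation ratio R = 1 / (1 − e^(−kτ)) = 1 / (1 − e^(−0.01360×43.0)) = 1 / (1 − 0.5572) = 2.258
Loading dose = maintenance dose × R = 751 × 2.258 ≈ 1700 mg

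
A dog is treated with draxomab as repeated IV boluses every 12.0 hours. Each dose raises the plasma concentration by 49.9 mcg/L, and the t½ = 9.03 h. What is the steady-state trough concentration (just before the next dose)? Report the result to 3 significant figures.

33.0 mcg/L

k = ln 2 / 9.03 = 0.07676 h⁻¹
Fraction remaining after one interval: e^(−kτ) = e^(−0.07676 × 12.0) = 0.3981
R = 1 / (1 − 0.3981) = 1.661
Css,max = 49.9 × 1.661 = 82.90 mcg/L
Css,min = Css,max × e^(−kτ) = 82.90 × 0.3981 ≈ 33.0 mcg/L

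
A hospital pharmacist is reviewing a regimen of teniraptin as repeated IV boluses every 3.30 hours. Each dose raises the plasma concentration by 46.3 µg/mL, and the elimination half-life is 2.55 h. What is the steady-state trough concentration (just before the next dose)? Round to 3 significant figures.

k = ln 2 / 2.55 = 0.2718 h⁻¹
Fraction remaining after one interval: e^(−kτ) = e^(−0.2718 × 3.30) = 0.4078
R = 1 / (1 − 0.4078) = 1.689
Css,max = 46.3 × 1.689 = 78.18 µg/mL
Css,min = Css,max × e^(−kτ) = 78.18 × 0.4078 ≈ 31.9 µg/mL

31.9 µg/mL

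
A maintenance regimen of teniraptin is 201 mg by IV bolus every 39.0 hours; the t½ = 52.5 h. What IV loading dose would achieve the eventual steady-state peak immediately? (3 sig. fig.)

k = ln 2 / 52.5 = 0.01320 h⁻¹
Accumulation ratio R = 1 / (1 − e^(−kτ)) = 1 / (1 − e^(−0.01320×39.0)) = 1 / (1 − 0.5976) = 2.485
Loading dose = maintenance dose × R = 201 × 2.485 ≈ 499 mg

499 mg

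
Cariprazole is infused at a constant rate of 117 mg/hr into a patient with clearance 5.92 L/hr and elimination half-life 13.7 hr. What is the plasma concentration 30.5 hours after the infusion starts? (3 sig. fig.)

Css = rate / CL = 117 / 5.92 = 19.76 µg/mL
k = ln 2 / 13.7 = 0.05059 hr⁻¹
C(t) = Css (1 − e^(−kt)) = 19.76 × (1 − e^(−1.543)) = 19.76 × 0.7863 ≈ 15.5 µg/mL

15.5 µg/mL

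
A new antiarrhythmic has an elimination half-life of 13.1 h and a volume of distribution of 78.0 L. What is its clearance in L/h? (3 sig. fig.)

k = ln 2 / t½ = ln 2 / 13.1 = 0.05291 h⁻¹
CL = k · V = 0.05291 × 78.0 ≈ 4.13 L/h

4.13 L/h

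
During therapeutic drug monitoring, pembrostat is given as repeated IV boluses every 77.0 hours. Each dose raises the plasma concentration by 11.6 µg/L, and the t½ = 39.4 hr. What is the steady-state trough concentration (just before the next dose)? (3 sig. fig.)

k = ln 2 / 39.4 = 0.01759 hr⁻¹
Fraction remaining after one interval: e^(−kτ) = e^(−0.01759 × 77.0) = 0.2580
R = 1 / (1 − 0.2580) = 1.348
Css,max = 11.6 × 1.348 = 15.63 µg/L
Css,min = Css,max × e^(−kτ) = 15.63 × 0.2580 ≈ 4.03 µg/L

4.03 µg/L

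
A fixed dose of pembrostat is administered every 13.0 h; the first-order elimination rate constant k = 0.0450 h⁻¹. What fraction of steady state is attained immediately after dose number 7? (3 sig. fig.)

0.983

f_n = 1 − e^(−nkτ) = 1 − e^(−7 × 0.04500 × 13.0) = 1 − e^(−4.095) = 1 − 0.01666 ≈ 0.983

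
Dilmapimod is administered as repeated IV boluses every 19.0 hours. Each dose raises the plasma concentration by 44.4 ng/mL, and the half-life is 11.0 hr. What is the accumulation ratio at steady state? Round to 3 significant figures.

1.43

k = ln 2 / 11.0 = 0.06301 hr⁻¹
Fraction remaining after one interval: e^(−kτ) = e^(−0.06301 × 19.0) = 0.3020
R = 1 / (1 − 0.3020) = 1 / 0.6980 ≈ 1.43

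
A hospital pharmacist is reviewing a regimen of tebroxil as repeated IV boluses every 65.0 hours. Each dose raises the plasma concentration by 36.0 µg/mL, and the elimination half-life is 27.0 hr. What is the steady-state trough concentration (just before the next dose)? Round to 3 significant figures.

k = ln 2 / 27.0 = 0.02567 hr⁻¹
Fraction remaining after one interval: e^(−kτ) = e^(−0.02567 × 65.0) = 0.1885
R = 1 / (1 − 0.1885) = 1.232
Css,max = 36.0 × 1.232 = 44.36 µg/mL
Css,min = Css,max × e^(−kτ) = 44.36 × 0.1885 ≈ 8.36 µg/mL

8.36 µg/mL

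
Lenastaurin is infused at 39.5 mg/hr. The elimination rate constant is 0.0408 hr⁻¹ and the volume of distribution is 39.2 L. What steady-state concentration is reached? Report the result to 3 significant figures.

24.7 µg/mL

CL = k · V = 0.0408 × 39.2 = 1.599 L/hr
Css = rate / CL = 39.5 / 1.599 ≈ 24.7 µg/mL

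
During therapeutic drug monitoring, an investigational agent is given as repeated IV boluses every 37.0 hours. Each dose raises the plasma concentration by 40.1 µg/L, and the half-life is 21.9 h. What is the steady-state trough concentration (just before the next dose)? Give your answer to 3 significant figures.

18.0 µg/L

k = ln 2 / 21.9 = 0.03165 h⁻¹
Fraction remaining after one interval: e^(−kτ) = e^(−0.03165 × 37.0) = 0.3100
R = 1 / (1 − 0.3100) = 1.449
Css,max = 40.1 × 1.449 = 58.12 µg/L
Css,min = Css,max × e^(−kτ) = 58.12 × 0.3100 ≈ 18.0 µg/L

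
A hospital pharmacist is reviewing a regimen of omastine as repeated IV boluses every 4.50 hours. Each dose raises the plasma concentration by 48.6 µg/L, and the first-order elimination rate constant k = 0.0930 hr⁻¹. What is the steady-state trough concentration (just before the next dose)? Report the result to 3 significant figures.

Fraction remaining after one interval: e^(−kτ) = e^(−0.09300 × 4.50) = 0.6580
R = 1 / (1 − 0.6580) = 2.924
Css,max = 48.6 × 2.924 = 142.1 µg/L
Css,min = Css,max × e^(−kτ) = 142.1 × 0.6580 ≈ 93.5 µg/L

93.5 µg/L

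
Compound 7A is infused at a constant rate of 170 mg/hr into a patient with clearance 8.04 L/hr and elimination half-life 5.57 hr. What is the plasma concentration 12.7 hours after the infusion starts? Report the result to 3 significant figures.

Css = rate / CL = 170 / 8.04 = 21.14 µg/mL
k = ln 2 / 5.57 = 0.1244 hr⁻¹
C(t) = Css (1 − e^(−kt)) = 21.14 × (1 − e^(−1.580)) = 21.14 × 0.7941 ≈ 16.8 µg/mL

16.8 µg/mL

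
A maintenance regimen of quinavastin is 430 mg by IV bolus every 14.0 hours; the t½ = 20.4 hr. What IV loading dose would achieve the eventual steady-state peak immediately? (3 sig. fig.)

1140 mg

k = ln 2 / 20.4 = 0.03398 hr⁻¹
Accumulation ratio R = 1 / (1 − e^(−kτ)) = 1 / (1 − e^(−0.03398×14.0)) = 1 / (1 − 0.6215) = 2.642
Loading dose = maintenance dose × R = 430 × 2.642 ≈ 1140 mg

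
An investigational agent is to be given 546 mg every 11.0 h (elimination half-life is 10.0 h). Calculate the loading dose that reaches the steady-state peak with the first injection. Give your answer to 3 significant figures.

k = ln 2 / 10.0 = 0.06931 h⁻¹
Accumulation ratio R = 1 / (1 − e^(−kτ)) = 1 / (1 − e^(−0.06931×11.0)) = 1 / (1 − 0.4665) = 1.874
Loading dose = maintenance dose × R = 546 × 1.874 ≈ 1020 mg

1020 mg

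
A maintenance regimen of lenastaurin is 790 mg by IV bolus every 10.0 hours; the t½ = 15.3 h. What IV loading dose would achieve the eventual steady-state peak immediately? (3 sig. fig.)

k = ln 2 / 15.3 = 0.04530 h⁻¹
Accumulation ratio R = 1 / (1 − e^(−kτ)) = 1 / (1 − e^(−0.04530×10.0)) = 1 / (1 − 0.6357) = 2.745
Loading dose = maintenance dose × R = 790 × 2.745 ≈ 2170 mg

2170 mg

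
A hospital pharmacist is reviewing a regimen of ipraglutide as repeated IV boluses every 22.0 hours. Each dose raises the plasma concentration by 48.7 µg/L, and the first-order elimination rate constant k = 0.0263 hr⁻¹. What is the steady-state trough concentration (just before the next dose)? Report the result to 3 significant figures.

62.2 µg/L

Fraction remaining after one interval: e^(−kτ) = e^(−0.02630 × 22.0) = 0.5607
R = 1 / (1 − 0.5607) = 2.276
Css,max = 48.7 × 2.276 = 110.9 µg/L
Css,min = Css,max × e^(−kτ) = 110.9 × 0.5607 ≈ 62.2 µg/L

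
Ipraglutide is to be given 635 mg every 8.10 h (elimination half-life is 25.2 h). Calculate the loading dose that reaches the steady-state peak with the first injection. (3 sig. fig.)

k = ln 2 / 25.2 = 0.02751 h⁻¹
Accumulation ratio R = 1 / (1 − e^(−kτ)) = 1 / (1 − e^(−0.02751×8.10)) = 1 / (1 − 0.8003) = 5.007
Loading dose = maintenance dose × R = 635 × 5.007 ≈ 3180 mg

3180 mg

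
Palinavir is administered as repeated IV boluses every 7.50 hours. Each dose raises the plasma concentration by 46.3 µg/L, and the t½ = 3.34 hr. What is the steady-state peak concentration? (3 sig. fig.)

k = ln 2 / 3.34 = 0.2075 hr⁻¹
Fraction remaining after one interval: e^(−kτ) = e^(−0.2075 × 7.50) = 0.2109
R = 1 / (1 − 0.2109) = 1.267
Css,max = 46.3 × 1.267 ≈ 58.7 µg/L

58.7 µg/L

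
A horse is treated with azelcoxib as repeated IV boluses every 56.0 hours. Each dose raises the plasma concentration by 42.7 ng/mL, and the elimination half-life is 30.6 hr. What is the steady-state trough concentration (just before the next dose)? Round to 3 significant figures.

16.7 ng/mL

k = ln 2 / 30.6 = 0.02265 hr⁻¹
Fraction remaining after one interval: e^(−kτ) = e^(−0.02265 × 56.0) = 0.2813
R = 1 / (1 − 0.2813) = 1.391
Css,max = 42.7 × 1.391 = 59.41 ng/mL
Css,min = Css,max × e^(−kτ) = 59.41 × 0.2813 ≈ 16.7 ng/mL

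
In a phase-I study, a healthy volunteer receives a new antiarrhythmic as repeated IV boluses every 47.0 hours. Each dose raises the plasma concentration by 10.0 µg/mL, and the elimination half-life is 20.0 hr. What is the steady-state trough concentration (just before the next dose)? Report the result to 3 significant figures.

k = ln 2 / 20.0 = 0.03466 hr⁻¹
Fraction remaining after one interval: e^(−kτ) = e^(−0.03466 × 47.0) = 0.1961
R = 1 / (1 − 0.1961) = 1.244
Css,max = 10.0 × 1.244 = 12.44 µg/mL
Css,min = Css,max × e^(−kτ) = 12.44 × 0.1961 ≈ 2.44 µg/mL

2.44 µg/mL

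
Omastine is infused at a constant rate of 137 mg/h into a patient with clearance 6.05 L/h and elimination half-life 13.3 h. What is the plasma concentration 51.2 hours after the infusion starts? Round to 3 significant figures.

21.1 µg/mL

Css = rate / CL = 137 / 6.05 = 22.64 µg/mL
k = ln 2 / 13.3 = 0.05212 h⁻¹
C(t) = Css (1 − e^(−kt)) = 22.64 × (1 − e^(−2.668)) = 22.64 × 0.9306 ≈ 21.1 µg/mL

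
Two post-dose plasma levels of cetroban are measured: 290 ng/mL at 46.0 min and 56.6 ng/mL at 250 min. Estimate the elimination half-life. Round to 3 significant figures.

86.5 minutes

k = ln(C₁/C₂) / (t₂ − t₁) = ln(290/56.6) / (250 − 46.0)
  = 1.634 / 204.0 = 0.008009 min⁻¹
t½ = ln 2 / k = ln 2 / 0.008009 ≈ 86.5 minutes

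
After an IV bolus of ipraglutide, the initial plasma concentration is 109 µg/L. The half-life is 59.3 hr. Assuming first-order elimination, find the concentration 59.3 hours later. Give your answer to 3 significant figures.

54.5 µg/L

k = ln 2 / 59.3 = 0.01169 hr⁻¹
59.3 hr is 1.000 half-lives, so C = 109 × (1/2)^1.000 = 109 × 0.5000 ≈ 54.5 µg/L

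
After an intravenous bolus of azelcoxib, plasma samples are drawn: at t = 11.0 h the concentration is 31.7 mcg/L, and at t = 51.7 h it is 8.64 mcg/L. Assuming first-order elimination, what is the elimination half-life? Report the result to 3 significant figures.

k = ln(C₁/C₂) / (t₂ − t₁) = ln(31.7/8.64) / (51.7 − 11.0)
  = 1.300 / 40.70 = 0.03194 h⁻¹
t½ = ln 2 / k = ln 2 / 0.03194 ≈ 21.7 hours

21.7 hours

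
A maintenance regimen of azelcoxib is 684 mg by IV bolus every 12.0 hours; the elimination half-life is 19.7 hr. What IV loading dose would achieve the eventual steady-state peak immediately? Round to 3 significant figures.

k = ln 2 / 19.7 = 0.03519 hr⁻¹
Accumulation ratio R = 1 / (1 − e^(−kτ)) = 1 / (1 − e^(−0.03519×12.0)) = 1 / (1 − 0.6556) = 2.904
Loading dose = maintenance dose × R = 684 × 2.904 ≈ 1990 mg

1990 mg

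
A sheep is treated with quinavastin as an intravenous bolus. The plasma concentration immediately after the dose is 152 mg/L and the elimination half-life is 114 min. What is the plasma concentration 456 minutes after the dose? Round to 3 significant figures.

9.50 mg/L

k = ln 2 / 114 = 0.006080 min⁻¹
C(t) = C₀ e^(−kt) = 152 × e^(−0.006080 × 456) = 152 × e^(−2.773) = 152 × 0.06250 ≈ 9.50 mg/L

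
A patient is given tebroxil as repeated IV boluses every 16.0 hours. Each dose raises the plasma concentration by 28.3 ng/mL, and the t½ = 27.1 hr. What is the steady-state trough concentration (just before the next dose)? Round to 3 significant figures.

56.0 ng/mL

k = ln 2 / 27.1 = 0.02558 hr⁻¹
Fraction remaining after one interval: e^(−kτ) = e^(−0.02558 × 16.0) = 0.6642
R = 1 / (1 − 0.6642) = 2.978
Css,max = 28.3 × 2.978 = 84.27 ng/mL
Css,min = Css,max × e^(−kτ) = 84.27 × 0.6642 ≈ 56.0 ng/mL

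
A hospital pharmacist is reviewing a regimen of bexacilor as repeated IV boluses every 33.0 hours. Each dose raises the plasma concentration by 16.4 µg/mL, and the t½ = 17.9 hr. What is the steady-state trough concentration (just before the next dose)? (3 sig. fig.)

6.33 µg/mL

k = ln 2 / 17.9 = 0.03872 hr⁻¹
Fraction remaining after one interval: e^(−kτ) = e^(−0.03872 × 33.0) = 0.2786
R = 1 / (1 − 0.2786) = 1.386
Css,max = 16.4 × 1.386 = 22.73 µg/mL
Css,min = Css,max × e^(−kτ) = 22.73 × 0.2786 ≈ 6.33 µg/mL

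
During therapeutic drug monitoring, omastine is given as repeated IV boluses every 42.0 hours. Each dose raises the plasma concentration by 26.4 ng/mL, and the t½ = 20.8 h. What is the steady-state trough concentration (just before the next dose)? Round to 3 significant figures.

8.65 ng/mL

k = ln 2 / 20.8 = 0.03332 h⁻¹
Fraction remaining after one interval: e^(−kτ) = e^(−0.03332 × 42.0) = 0.2467
R = 1 / (1 − 0.2467) = 1.327
Css,max = 26.4 × 1.327 = 35.05 ng/mL
Css,min = Css,max × e^(−kτ) = 35.05 × 0.2467 ≈ 8.65 ng/mL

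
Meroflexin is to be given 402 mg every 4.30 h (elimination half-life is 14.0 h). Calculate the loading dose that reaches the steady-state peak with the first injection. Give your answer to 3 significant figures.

2100 mg

k = ln 2 / 14.0 = 0.04951 h⁻¹
Accumulation ratio R = 1 / (1 − e^(−kτ)) = 1 / (1 − e^(−0.04951×4.30)) = 1 / (1 − 0.8082) = 5.215
Loading dose = maintenance dose × R = 402 × 5.215 ≈ 2100 mg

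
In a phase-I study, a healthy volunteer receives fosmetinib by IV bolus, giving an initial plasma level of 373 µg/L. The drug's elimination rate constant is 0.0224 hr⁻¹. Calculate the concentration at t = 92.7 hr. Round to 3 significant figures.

C(t) = C₀ e^(−kt) = 373 × e^(−0.02240 × 92.7) = 373 × e^(−2.076) = 373 × 0.1254 ≈ 46.8 µg/L

46.8 µg/L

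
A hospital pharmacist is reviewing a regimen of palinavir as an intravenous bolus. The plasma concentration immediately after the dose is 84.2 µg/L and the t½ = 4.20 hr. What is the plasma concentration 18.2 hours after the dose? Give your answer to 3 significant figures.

k = ln 2 / 4.20 = 0.1650 hr⁻¹
C(t) = C₀ e^(−kt) = 84.2 × e^(−0.1650 × 18.2) = 84.2 × e^(−3.004) = 84.2 × 0.04961 ≈ 4.18 µg/L

4.18 µg/L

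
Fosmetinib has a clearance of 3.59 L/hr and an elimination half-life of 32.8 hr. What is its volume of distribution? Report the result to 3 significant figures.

170 L

k = ln 2 / t½ = ln 2 / 32.8 = 0.02113 hr⁻¹
V = CL / k = 3.59 / 0.02113 ≈ 170 L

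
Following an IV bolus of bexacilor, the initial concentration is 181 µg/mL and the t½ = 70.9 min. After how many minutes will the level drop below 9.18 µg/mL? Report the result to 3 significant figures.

305 minutes

k = ln 2 / 70.9 = 0.009776 min⁻¹
C(t) = C₀ e^(−kt)  ⇒  t = ln(C₀/C) / k
t = ln(181/9.18) / 0.009776 = 2.981 / 0.009776 ≈ 305 minutes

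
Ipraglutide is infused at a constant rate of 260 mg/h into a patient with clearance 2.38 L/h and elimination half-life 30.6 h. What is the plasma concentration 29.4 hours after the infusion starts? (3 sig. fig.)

Css = rate / CL = 260 / 2.38 = 109.2 µg/mL
k = ln 2 / 30.6 = 0.02265 h⁻¹
C(t) = Css (1 − e^(−kt)) = 109.2 × (1 − e^(−0.6660)) = 109.2 × 0.4862 ≈ 53.1 µg/mL

53.1 µg/mL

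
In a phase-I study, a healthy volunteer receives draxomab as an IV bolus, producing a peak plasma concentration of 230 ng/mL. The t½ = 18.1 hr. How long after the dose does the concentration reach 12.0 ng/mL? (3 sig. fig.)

k = ln 2 / 18.1 = 0.03830 hr⁻¹
C(t) = C₀ e^(−kt)  ⇒  t = ln(C₀/C) / k
t = ln(230/12.0) / 0.03830 = 2.953 / 0.03830 ≈ 77.1 hours

77.1 hours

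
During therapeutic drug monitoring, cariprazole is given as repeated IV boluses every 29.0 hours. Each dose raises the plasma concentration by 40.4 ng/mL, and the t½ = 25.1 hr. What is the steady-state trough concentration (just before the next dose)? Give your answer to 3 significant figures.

32.9 ng/mL

k = ln 2 / 25.1 = 0.02762 hr⁻¹
Fraction remaining after one interval: e^(−kτ) = e^(−0.02762 × 29.0) = 0.4489
R = 1 / (1 − 0.4489) = 1.815
Css,max = 40.4 × 1.815 = 73.31 ng/mL
Css,min = Css,max × e^(−kτ) = 73.31 × 0.4489 ≈ 32.9 ng/mL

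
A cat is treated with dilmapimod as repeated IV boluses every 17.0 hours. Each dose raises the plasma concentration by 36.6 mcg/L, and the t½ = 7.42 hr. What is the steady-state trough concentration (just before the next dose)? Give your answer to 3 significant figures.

k = ln 2 / 7.42 = 0.09342 hr⁻¹
Fraction remaining after one interval: e^(−kτ) = e^(−0.09342 × 17.0) = 0.2043
R = 1 / (1 − 0.2043) = 1.257
Css,max = 36.6 × 1.257 = 46.00 mcg/L
Css,min = Css,max × e^(−kτ) = 46.00 × 0.2043 ≈ 9.40 mcg/L

9.40 mcg/L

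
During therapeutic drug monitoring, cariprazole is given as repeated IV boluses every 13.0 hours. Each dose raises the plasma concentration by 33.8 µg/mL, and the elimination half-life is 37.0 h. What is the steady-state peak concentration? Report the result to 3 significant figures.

k = ln 2 / 37.0 = 0.01873 h⁻¹
Fraction remaining after one interval: e^(−kτ) = e^(−0.01873 × 13.0) = 0.7838
R = 1 / (1 − 0.7838) = 4.626
Css,max = 33.8 × 4.626 ≈ 156 µg/mL

156 µg/mL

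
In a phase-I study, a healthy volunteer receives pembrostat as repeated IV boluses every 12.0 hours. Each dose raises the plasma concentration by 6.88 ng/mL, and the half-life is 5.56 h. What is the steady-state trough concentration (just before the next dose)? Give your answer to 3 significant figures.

k = ln 2 / 5.56 = 0.1247 h⁻¹
Fraction remaining after one interval: e^(−kτ) = e^(−0.1247 × 12.0) = 0.2240
R = 1 / (1 − 0.2240) = 1.289
Css,max = 6.88 × 1.289 = 8.866 ng/mL
Css,min = Css,max × e^(−kτ) = 8.866 × 0.2240 ≈ 1.99 ng/mL

1.99 ng/mL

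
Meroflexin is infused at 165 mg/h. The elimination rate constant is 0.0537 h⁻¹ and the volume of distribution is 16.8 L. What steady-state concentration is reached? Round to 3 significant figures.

183 mg/L

CL = k · V = 0.0537 × 16.8 = 0.9022 L/h
Css = rate / CL = 165 / 0.9022 ≈ 183 mg/L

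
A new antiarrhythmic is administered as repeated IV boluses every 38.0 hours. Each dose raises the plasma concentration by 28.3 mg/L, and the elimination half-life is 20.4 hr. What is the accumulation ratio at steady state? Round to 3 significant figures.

1.38

k = ln 2 / 20.4 = 0.03398 hr⁻¹
Fraction remaining after one interval: e^(−kτ) = e^(−0.03398 × 38.0) = 0.2750
R = 1 / (1 − 0.2750) = 1 / 0.7250 ≈ 1.38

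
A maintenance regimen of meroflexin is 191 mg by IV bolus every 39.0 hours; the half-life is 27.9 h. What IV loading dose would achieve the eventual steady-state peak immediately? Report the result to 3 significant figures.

308 mg

k = ln 2 / 27.9 = 0.02484 h⁻¹
Accumulation ratio R = 1 / (1 − e^(−kτ)) = 1 / (1 − e^(−0.02484×39.0)) = 1 / (1 − 0.3795) = 1.612
Loading dose = maintenance dose × R = 191 × 1.612 ≈ 308 mg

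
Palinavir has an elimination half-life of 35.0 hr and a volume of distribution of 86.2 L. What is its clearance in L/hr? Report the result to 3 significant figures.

k = ln 2 / t½ = ln 2 / 35.0 = 0.01980 hr⁻¹
CL = k · V = 0.01980 × 86.2 ≈ 1.71 L/hr

1.71 L/hr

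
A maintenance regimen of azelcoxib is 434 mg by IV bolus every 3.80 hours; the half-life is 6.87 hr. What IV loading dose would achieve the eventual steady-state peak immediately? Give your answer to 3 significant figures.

1360 mg

k = ln 2 / 6.87 = 0.1009 hr⁻¹
Accumulation ratio R = 1 / (1 − e^(−kτ)) = 1 / (1 − e^(−0.1009×3.80)) = 1 / (1 − 0.6815) = 3.140
Loading dose = maintenance dose × R = 434 × 3.140 ≈ 1360 mg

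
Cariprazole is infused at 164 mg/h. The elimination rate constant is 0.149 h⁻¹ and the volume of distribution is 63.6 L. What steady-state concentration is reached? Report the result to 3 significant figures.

17.3 µg/mL

CL = k · V = 0.149 × 63.6 = 9.476 L/h
Css = rate / CL = 164 / 9.476 ≈ 17.3 µg/mL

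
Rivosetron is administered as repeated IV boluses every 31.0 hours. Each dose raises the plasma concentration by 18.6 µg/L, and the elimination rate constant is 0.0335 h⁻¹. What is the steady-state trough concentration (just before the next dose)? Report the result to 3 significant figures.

Fraction remaining after one interval: e^(−kτ) = e^(−0.03350 × 31.0) = 0.3540
R = 1 / (1 − 0.3540) = 1.548
Css,max = 18.6 × 1.548 = 28.79 µg/L
Css,min = Css,max × e^(−kτ) = 28.79 × 0.3540 ≈ 10.2 µg/L

10.2 µg/L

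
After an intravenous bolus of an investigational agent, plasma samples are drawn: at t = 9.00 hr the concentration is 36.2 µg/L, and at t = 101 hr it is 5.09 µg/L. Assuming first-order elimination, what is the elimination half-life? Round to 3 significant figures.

32.5 hours

k = ln(C₁/C₂) / (t₂ − t₁) = ln(36.2/5.09) / (101 − 9.00)
  = 1.962 / 92.00 = 0.02132 hr⁻¹
t½ = ln 2 / k = ln 2 / 0.02132 ≈ 32.5 hours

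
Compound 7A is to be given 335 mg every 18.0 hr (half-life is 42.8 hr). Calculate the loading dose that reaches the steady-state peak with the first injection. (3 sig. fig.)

k = ln 2 / 42.8 = 0.01620 hr⁻¹
Accumulation ratio R = 1 / (1 − e^(−kτ)) = 1 / (1 − e^(−0.01620×18.0)) = 1 / (1 − 0.7471) = 3.955
Loading dose = maintenance dose × R = 335 × 3.955 ≈ 1320 mg

1320 mg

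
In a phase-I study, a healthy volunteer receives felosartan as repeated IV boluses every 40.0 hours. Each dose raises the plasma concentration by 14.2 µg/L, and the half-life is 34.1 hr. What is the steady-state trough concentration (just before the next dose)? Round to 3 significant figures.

11.3 µg/L

k = ln 2 / 34.1 = 0.02033 hr⁻¹
Fraction remaining after one interval: e^(−kτ) = e^(−0.02033 × 40.0) = 0.4435
R = 1 / (1 − 0.4435) = 1.797
Css,max = 14.2 × 1.797 = 25.52 µg/L
Css,min = Css,max × e^(−kτ) = 25.52 × 0.4435 ≈ 11.3 µg/L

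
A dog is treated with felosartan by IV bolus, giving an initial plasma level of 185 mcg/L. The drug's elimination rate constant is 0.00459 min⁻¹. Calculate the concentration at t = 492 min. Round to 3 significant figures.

C(t) = C₀ e^(−kt) = 185 × e^(−0.004590 × 492) = 185 × e^(−2.258) = 185 × 0.1045 ≈ 19.3 mcg/L

19.3 mcg/L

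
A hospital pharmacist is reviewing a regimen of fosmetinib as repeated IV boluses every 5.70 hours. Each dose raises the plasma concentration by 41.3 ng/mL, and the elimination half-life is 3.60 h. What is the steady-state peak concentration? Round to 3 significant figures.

62.0 ng/mL

k = ln 2 / 3.60 = 0.1925 h⁻¹
Fraction remaining after one interval: e^(−kτ) = e^(−0.1925 × 5.70) = 0.3337
R = 1 / (1 − 0.3337) = 1.501
Css,max = 41.3 × 1.501 ≈ 62.0 ng/mL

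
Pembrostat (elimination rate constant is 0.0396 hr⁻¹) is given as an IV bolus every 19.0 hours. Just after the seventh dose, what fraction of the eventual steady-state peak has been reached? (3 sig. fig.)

f_n = 1 − e^(−nkτ) = 1 − e^(−7 × 0.03960 × 19.0) = 1 − e^(−5.267) = 1 − 0.005160 ≈ 0.995

0.995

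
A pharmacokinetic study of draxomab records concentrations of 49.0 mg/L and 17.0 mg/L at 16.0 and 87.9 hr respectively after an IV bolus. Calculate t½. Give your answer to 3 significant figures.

k = ln(C₁/C₂) / (t₂ − t₁) = ln(49.0/17.0) / (87.9 − 16.0)
  = 1.059 / 71.90 = 0.01472 hr⁻¹
t½ = ln 2 / k = ln 2 / 0.01472 ≈ 47.1 hours

47.1 hours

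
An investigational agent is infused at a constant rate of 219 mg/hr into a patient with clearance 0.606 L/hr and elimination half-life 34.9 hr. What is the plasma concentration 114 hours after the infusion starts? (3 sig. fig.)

324 mg/L

Css = rate / CL = 219 / 0.606 = 361.4 mg/L
k = ln 2 / 34.9 = 0.01986 hr⁻¹
C(t) = Css (1 − e^(−kt)) = 361.4 × (1 − e^(−2.264)) = 361.4 × 0.8961 ≈ 324 mg/L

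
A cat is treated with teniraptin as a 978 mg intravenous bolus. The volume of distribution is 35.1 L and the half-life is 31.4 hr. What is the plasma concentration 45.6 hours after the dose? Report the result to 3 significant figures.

C₀ = dose / V = 978 / 35.1 = 27.86 mg/L
k = ln 2 / 31.4 = 0.02207 hr⁻¹
C(t) = C₀ e^(−kt) = 27.86 × e^(−0.02207 × 45.6) = 27.86 × e^(−1.007) = 27.86 × 0.3655 ≈ 10.2 mg/L

10.2 mg/L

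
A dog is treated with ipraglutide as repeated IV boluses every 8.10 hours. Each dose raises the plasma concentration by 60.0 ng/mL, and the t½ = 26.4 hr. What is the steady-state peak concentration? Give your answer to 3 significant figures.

313 ng/mL

k = ln 2 / 26.4 = 0.02626 hr⁻¹
Fraction remaining after one interval: e^(−kτ) = e^(−0.02626 × 8.10) = 0.8084
R = 1 / (1 − 0.8084) = 5.220
Css,max = 60.0 × 5.220 ≈ 313 ng/mL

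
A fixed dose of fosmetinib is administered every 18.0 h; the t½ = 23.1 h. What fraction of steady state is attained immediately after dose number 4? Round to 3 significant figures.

k = ln 2 / 23.1 = 0.03001 h⁻¹
f_n = 1 − e^(−nkτ) = 1 − e^(−4 × 0.03001 × 18.0) = 1 − e^(−2.160) = 1 − 0.1153 ≈ 0.885

0.885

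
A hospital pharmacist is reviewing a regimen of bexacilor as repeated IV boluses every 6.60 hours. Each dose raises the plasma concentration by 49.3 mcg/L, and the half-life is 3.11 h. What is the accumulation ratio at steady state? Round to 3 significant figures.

1.30

k = ln 2 / 3.11 = 0.2229 h⁻¹
Fraction remaining after one interval: e^(−kτ) = e^(−0.2229 × 6.60) = 0.2297
R = 1 / (1 − 0.2297) = 1 / 0.7703 ≈ 1.30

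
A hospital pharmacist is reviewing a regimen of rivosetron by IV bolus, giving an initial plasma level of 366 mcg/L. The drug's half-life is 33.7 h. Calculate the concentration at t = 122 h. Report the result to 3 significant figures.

k = ln 2 / 33.7 = 0.02057 h⁻¹
C(t) = C₀ e^(−kt) = 366 × e^(−0.02057 × 122) = 366 × e^(−2.509) = 366 × 0.08132 ≈ 29.8 mcg/L

29.8 mcg/L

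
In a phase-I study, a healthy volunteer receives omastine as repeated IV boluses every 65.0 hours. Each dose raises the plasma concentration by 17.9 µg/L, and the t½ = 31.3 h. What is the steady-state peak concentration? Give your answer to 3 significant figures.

23.5 µg/L

k = ln 2 / 31.3 = 0.02215 h⁻¹
Fraction remaining after one interval: e^(−kτ) = e^(−0.02215 × 65.0) = 0.2371
R = 1 / (1 − 0.2371) = 1.311
Css,max = 17.9 × 1.311 ≈ 23.5 µg/L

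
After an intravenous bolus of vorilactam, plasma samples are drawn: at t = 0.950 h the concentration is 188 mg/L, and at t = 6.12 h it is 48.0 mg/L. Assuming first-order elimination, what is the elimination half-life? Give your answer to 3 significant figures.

k = ln(C₁/C₂) / (t₂ − t₁) = ln(188/48.0) / (6.12 − 0.950)
  = 1.365 / 5.170 = 0.2641 h⁻¹
t½ = ln 2 / k = ln 2 / 0.2641 ≈ 2.62 hours

2.62 hours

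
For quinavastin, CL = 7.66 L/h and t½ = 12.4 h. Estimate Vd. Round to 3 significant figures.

137 L

k = ln 2 / t½ = ln 2 / 12.4 = 0.05590 h⁻¹
V = CL / k = 7.66 / 0.05590 ≈ 137 L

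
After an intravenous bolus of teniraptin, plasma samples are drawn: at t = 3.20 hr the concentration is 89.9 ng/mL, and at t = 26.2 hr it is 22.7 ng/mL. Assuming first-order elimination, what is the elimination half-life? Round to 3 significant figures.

k = ln(C₁/C₂) / (t₂ − t₁) = ln(89.9/22.7) / (26.2 − 3.20)
  = 1.376 / 23.00 = 0.05984 hr⁻¹
t½ = ln 2 / k = ln 2 / 0.05984 ≈ 11.6 hours

11.6 hours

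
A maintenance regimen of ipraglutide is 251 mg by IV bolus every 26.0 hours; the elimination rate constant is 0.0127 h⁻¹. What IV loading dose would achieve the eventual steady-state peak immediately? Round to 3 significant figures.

893 mg

Accumulation ratio R = 1 / (1 − e^(−kτ)) = 1 / (1 − e^(−0.01270×26.0)) = 1 / (1 − 0.7188) = 3.556
Loading dose = maintenance dose × R = 251 × 3.556 ≈ 893 mg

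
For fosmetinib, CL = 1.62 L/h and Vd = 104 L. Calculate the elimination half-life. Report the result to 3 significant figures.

44.5 hours

k = CL / V = 1.62 / 104 = 0.01558 h⁻¹
t½ = ln 2 / k = ln 2 / 0.01558 ≈ 44.5 hours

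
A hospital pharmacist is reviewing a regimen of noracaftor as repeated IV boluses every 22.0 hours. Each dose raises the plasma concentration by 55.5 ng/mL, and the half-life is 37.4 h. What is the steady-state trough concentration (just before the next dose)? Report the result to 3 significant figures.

k = ln 2 / 37.4 = 0.01853 h⁻¹
Fraction remaining after one interval: e^(−kτ) = e^(−0.01853 × 22.0) = 0.6652
R = 1 / (1 − 0.6652) = 2.986
Css,max = 55.5 × 2.986 = 165.7 ng/mL
Css,min = Css,max × e^(−kτ) = 165.7 × 0.6652 ≈ 110 ng/mL

110 ng/mL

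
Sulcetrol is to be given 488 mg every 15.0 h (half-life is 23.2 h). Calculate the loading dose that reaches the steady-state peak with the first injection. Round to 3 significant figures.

k = ln 2 / 23.2 = 0.02988 h⁻¹
Accumulation ratio R = 1 / (1 − e^(−kτ)) = 1 / (1 − e^(−0.02988×15.0)) = 1 / (1 − 0.6388) = 2.769
Loading dose = maintenance dose × R = 488 × 2.769 ≈ 1350 mg

1350 mg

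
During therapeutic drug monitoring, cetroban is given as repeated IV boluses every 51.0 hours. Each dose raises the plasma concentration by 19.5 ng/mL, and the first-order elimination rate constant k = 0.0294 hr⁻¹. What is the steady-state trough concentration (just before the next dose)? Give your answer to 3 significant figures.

5.61 ng/mL

Fraction remaining after one interval: e^(−kτ) = e^(−0.02940 × 51.0) = 0.2233
R = 1 / (1 − 0.2233) = 1.287
Css,max = 19.5 × 1.287 = 25.11 ng/mL
Css,min = Css,max × e^(−kτ) = 25.11 × 0.2233 ≈ 5.61 ng/mL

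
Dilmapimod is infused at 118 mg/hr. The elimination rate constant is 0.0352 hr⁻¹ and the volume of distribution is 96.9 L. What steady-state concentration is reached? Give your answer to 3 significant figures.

CL = k · V = 0.0352 × 96.9 = 3.411 L/hr
Css = rate / CL = 118 / 3.411 ≈ 34.6 µg/mL

34.6 µg/mL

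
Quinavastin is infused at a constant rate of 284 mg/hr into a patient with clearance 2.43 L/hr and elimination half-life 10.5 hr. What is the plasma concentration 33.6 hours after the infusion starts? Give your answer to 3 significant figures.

104 mg/L

Css = rate / CL = 284 / 2.43 = 116.9 mg/L
k = ln 2 / 10.5 = 0.06601 hr⁻¹
C(t) = Css (1 − e^(−kt)) = 116.9 × (1 − e^(−2.218)) = 116.9 × 0.8912 ≈ 104 mg/L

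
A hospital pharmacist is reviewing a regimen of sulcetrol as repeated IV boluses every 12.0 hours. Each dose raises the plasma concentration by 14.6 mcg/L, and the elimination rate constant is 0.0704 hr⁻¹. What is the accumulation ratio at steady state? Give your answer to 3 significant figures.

1.75

Fraction remaining after one interval: e^(−kτ) = e^(−0.07040 × 12.0) = 0.4296
R = 1 / (1 − 0.4296) = 1 / 0.5704 ≈ 1.75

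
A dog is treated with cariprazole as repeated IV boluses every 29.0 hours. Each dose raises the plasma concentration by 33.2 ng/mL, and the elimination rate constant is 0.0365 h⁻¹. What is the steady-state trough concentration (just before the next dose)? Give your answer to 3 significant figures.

17.6 ng/mL

Fraction remaining after one interval: e^(−kτ) = e^(−0.03650 × 29.0) = 0.3470
R = 1 / (1 − 0.3470) = 1.531
Css,max = 33.2 × 1.531 = 50.84 ng/mL
Css,min = Css,max × e^(−kτ) = 50.84 × 0.3470 ≈ 17.6 ng/mL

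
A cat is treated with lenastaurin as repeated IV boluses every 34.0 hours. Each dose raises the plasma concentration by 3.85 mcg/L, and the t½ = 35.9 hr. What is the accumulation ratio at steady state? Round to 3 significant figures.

k = ln 2 / 35.9 = 0.01931 hr⁻¹
Fraction remaining after one interval: e^(−kτ) = e^(−0.01931 × 34.0) = 0.5187
R = 1 / (1 − 0.5187) = 1 / 0.4813 ≈ 2.08

2.08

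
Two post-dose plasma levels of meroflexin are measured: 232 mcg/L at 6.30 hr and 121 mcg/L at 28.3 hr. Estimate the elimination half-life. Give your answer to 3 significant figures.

k = ln(C₁/C₂) / (t₂ − t₁) = ln(232/121) / (28.3 − 6.30)
  = 0.6509 / 22.00 = 0.02959 hr⁻¹
t½ = ln 2 / k = ln 2 / 0.02959 ≈ 23.4 hours

23.4 hours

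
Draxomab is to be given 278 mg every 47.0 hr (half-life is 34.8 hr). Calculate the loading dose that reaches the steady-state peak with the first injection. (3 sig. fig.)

457 mg

k = ln 2 / 34.8 = 0.01992 hr⁻¹
Accumulation ratio R = 1 / (1 − e^(−kτ)) = 1 / (1 − e^(−0.01992×47.0)) = 1 / (1 − 0.3921) = 1.645
Loading dose = maintenance dose × R = 278 × 1.645 ≈ 457 mg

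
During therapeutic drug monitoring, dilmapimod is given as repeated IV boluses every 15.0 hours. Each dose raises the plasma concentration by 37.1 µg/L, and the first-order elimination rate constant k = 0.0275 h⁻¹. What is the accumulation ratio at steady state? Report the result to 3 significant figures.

Fraction remaining after one interval: e^(−kτ) = e^(−0.02750 × 15.0) = 0.6620
R = 1 / (1 − 0.6620) = 1 / 0.3380 ≈ 2.96

2.96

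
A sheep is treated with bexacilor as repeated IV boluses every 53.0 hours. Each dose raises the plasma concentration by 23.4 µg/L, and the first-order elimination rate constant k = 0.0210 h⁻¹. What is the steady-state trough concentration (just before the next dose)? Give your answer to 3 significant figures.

Fraction remaining after one interval: e^(−kτ) = e^(−0.02100 × 53.0) = 0.3286
R = 1 / (1 − 0.3286) = 1.489
Css,max = 23.4 × 1.489 = 34.85 µg/L
Css,min = Css,max × e^(−kτ) = 34.85 × 0.3286 ≈ 11.5 µg/L

11.5 µg/L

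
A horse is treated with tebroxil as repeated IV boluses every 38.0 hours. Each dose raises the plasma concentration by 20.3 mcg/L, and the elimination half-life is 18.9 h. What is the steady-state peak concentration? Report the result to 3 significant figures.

27.0 mcg/L

k = ln 2 / 18.9 = 0.03667 h⁻¹
Fraction remaining after one interval: e^(−kτ) = e^(−0.03667 × 38.0) = 0.2482
R = 1 / (1 − 0.2482) = 1.330
Css,max = 20.3 × 1.330 ≈ 27.0 mcg/L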